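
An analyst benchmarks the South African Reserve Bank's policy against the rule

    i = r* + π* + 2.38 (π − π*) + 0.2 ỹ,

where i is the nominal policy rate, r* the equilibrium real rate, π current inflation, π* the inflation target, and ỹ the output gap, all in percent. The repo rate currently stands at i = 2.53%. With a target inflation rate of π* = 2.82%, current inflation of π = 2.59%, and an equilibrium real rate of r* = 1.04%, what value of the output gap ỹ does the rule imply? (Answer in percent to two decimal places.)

0.2 ỹ = 2.53 − 1.04 − 2.82 − 2.38 × (2.59 − 2.82) = -0.7826
ỹ = -0.7826 / 0.2 = -3.91

-3.91%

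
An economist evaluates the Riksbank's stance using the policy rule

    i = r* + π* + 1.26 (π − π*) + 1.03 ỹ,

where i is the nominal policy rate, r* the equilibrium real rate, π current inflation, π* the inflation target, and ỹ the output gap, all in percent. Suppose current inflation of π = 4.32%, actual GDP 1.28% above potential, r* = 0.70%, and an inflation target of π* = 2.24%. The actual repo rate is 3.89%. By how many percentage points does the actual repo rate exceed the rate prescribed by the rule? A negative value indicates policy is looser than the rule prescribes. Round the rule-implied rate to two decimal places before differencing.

Output 1.28% above potential → ỹ = 1.28.
i = 0.70 + 2.24 + 1.26 × (4.32 − 2.24) + 1.03 × 1.28
   = 0.70 + 2.24 + 2.6208 + 1.3184 = 6.88
Deviation = 3.89 − 6.88 = -2.99 pp.

-2.99 pp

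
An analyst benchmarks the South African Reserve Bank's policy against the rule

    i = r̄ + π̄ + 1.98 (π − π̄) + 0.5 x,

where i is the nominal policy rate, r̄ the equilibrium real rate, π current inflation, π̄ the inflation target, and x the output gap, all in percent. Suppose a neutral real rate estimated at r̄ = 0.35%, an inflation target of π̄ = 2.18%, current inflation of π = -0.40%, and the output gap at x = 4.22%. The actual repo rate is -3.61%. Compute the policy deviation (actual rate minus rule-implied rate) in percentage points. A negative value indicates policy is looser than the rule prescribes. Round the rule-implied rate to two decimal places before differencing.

i = 0.35 + 2.18 + 1.98 × (-0.40 − 2.18) + 0.5 × 4.22
   = 0.35 + 2.18 − 5.1084 + 2.11 = -0.47
Deviation = -3.61 − (-0.47) = -3.14 pp.

-3.14 pp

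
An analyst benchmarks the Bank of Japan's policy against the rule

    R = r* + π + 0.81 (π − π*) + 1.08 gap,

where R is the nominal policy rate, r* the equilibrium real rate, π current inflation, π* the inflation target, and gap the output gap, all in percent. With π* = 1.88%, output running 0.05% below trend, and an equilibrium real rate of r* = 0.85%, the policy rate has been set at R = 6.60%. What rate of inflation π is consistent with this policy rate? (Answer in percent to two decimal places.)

Output 0.05% below potential → gap = -0.05.
Collecting π: R = r* + (1 + 0.81) π − 0.81 π* + 1.08 gap
1.81 π = 6.60 − 0.85 + 0.81 × 1.88 − 1.08 × (-0.05) = 7.3268
π = 7.3268 / 1.81 = 4.05

4.05%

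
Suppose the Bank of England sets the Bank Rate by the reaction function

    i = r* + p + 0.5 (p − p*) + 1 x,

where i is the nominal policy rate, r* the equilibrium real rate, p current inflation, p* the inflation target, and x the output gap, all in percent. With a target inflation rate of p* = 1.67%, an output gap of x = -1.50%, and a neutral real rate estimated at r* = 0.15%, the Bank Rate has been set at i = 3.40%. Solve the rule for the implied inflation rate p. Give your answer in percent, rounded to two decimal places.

Collecting p: i = r* + (1 + 0.5) p − 0.5 p* + 1 x
1.5 p = 3.40 − 0.15 + 0.5 × 1.67 − 1 × (-1.50) = 5.585
p = 5.585 / 1.5 = 3.72

3.72%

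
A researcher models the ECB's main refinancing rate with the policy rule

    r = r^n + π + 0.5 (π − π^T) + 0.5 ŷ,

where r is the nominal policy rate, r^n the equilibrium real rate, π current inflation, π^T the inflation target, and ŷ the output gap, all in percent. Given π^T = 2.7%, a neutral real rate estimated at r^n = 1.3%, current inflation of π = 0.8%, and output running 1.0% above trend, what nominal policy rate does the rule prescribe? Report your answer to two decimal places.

Output 1.0% above potential → ŷ = 1.0.
r = 1.3 + 0.8 + 0.5 × (0.8 − 2.7) + 0.5 × 1.0
   = 1.3 + 0.8 − 0.95 + 0.5 = 1.65

1.65%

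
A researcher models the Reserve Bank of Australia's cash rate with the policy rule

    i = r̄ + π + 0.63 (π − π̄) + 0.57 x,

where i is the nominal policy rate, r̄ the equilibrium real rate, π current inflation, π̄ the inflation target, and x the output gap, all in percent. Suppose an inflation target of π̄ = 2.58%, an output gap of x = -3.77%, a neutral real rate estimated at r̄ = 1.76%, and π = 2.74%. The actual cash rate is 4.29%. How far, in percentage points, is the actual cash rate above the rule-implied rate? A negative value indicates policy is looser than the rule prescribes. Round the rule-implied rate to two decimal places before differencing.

i = 1.76 + 2.74 + 0.63 × (2.74 − 2.58) + 0.57 × (-3.77)
   = 1.76 + 2.74 + 0.1008 − 2.1489 = 2.45
Deviation = 4.29 − 2.45 = 1.84 pp.

1.84 pp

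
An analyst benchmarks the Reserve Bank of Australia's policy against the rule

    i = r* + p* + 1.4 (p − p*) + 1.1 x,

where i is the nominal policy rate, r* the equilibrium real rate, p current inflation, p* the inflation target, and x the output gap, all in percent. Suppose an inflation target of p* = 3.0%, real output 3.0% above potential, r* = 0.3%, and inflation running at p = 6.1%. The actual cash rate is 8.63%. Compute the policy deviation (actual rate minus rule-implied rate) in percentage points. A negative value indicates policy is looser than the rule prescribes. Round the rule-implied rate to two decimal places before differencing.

Output 3.0% above potential → x = 3.0.
i = 0.3 + 3.0 + 1.4 × (6.1 − 3.0) + 1.1 × 3.0
   = 0.3 + 3 + 4.34 + 3.3 = 10.94
Deviation = 8.63 − 10.94 = -2.31 pp.

-2.31 pp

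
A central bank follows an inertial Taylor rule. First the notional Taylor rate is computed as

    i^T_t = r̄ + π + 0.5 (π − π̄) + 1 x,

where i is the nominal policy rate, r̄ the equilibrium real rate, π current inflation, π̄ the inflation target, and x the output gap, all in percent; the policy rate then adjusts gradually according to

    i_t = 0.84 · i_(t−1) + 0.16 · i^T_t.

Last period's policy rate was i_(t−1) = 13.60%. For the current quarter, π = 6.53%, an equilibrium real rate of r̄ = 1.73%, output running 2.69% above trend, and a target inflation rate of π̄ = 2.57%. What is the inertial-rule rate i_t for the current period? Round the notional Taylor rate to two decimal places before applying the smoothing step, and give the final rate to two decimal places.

13.49%

Output 2.69% above potential → x = 2.69.
i^T_t = 1.73 + 6.53 + 0.5 × (6.53 − 2.57) + 1 × 2.69
   = 1.73 + 6.53 + 1.98 + 2.69 = 12.93
i_t = 0.84 × 13.60 + 0.16 × 12.93 = 11.424 + 2.0688 = 13.49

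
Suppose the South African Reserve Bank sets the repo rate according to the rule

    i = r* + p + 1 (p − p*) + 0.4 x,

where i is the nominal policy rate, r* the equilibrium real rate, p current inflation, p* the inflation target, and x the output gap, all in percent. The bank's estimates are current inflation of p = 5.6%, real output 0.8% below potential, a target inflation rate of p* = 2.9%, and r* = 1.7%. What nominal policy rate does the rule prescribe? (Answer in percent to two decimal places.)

9.68%

Output 0.8% below potential → x = -0.8.
i = 1.7 + 5.6 + 1 × (5.6 − 2.9) + 0.4 × (-0.8)
   = 1.7 + 5.6 + 2.7 − 0.32 = 9.68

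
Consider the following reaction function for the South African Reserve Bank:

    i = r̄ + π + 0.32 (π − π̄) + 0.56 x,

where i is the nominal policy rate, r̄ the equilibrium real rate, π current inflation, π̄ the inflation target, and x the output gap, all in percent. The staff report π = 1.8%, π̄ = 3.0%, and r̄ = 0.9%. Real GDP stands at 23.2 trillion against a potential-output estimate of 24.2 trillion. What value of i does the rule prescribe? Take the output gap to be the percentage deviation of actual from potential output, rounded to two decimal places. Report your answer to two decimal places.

0.00%

Output gap = 100 × (23.2 − 24.2) / 24.2 = -4.13%.
i = 0.90 + 1.80 + 0.32 × (1.80 − 3.00) + 0.56 × (-4.13)
   = 0.90 + 1.8 − 0.384 − 2.3128 = 0.00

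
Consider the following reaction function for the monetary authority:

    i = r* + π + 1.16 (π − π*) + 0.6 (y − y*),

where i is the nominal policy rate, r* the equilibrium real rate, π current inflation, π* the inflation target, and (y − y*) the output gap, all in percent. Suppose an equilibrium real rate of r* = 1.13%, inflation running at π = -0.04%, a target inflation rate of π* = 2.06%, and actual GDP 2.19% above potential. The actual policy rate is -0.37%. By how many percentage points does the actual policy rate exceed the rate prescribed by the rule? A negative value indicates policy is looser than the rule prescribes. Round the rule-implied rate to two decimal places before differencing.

Output 2.19% above potential → (y − y*) = 2.19.
i = 1.13 + (-0.04) + 1.16 × (-0.04 − 2.06) + 0.6 × 2.19
   = 1.13 − 0.04 − 2.436 + 1.314 = -0.03
Deviation = -0.37 − (-0.03) = -0.34 pp.

-0.34 pp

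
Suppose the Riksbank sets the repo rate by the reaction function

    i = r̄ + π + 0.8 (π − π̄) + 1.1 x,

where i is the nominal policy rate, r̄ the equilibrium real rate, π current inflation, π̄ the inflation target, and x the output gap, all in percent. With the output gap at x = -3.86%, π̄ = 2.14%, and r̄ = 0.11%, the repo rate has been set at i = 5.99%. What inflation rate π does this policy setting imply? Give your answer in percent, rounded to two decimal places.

Collecting π: i = r̄ + (1 + 0.8) π − 0.8 π̄ + 1.1 x
1.8 π = 5.99 − 0.11 + 0.8 × 2.14 − 1.1 × (-3.86) = 11.838
π = 11.838 / 1.8 = 6.58

6.58%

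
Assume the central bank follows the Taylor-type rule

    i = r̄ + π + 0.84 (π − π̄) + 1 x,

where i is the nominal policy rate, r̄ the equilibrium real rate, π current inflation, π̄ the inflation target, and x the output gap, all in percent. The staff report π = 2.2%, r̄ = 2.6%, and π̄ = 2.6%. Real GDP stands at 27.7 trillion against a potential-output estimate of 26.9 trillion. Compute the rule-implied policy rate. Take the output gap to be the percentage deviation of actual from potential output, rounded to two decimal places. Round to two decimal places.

7.43%

Output gap = 100 × (27.7 − 26.9) / 26.9 = 2.97%.
i = 2.60 + 2.20 + 0.84 × (2.20 − 2.60) + 1 × 2.97
   = 2.60 + 2.2 − 0.336 + 2.97 = 7.43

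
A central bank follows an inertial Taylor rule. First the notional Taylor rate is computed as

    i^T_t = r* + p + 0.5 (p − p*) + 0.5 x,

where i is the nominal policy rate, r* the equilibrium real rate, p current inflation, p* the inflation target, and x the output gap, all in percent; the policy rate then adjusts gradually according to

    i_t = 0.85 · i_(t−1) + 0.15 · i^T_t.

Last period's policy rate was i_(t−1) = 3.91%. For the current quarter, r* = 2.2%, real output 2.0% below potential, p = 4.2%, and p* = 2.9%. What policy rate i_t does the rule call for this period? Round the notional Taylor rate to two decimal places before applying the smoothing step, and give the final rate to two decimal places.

4.23%

Output 2.0% below potential → x = -2.0.
i^T_t = 2.2 + 4.2 + 0.5 × (4.2 − 2.9) + 0.5 × (-2.0)
   = 2.2 + 4.2 + 0.65 − 1 = 6.05
i_t = 0.85 × 3.91 + 0.15 × 6.05 = 3.3235 + 0.9075 = 4.23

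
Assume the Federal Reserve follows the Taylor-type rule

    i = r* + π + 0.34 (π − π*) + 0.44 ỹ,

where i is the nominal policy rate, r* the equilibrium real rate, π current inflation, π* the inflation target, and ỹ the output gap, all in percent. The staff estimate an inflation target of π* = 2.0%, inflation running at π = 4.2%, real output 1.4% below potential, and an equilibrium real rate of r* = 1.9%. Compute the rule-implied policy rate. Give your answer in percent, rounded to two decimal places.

6.23%

Output 1.4% below potential → ỹ = -1.4.
i = 1.9 + 4.2 + 0.34 × (4.2 − 2.0) + 0.44 × (-1.4)
   = 1.9 + 4.2 + 0.748 − 0.616 = 6.23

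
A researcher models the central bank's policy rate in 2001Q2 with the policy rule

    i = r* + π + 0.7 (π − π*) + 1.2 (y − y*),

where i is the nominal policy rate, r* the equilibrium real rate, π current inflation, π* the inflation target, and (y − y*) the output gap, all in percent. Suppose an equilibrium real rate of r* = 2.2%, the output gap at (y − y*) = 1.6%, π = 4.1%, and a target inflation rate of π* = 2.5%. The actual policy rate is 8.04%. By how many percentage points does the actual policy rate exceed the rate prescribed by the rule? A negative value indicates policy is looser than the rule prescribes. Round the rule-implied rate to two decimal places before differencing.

i = 2.2 + 4.1 + 0.7 × (4.1 − 2.5) + 1.2 × 1.6
   = 2.2 + 4.1 + 1.12 + 1.92 = 9.34
Deviation = 8.04 − 9.34 = -1.30 pp.

-1.30 pp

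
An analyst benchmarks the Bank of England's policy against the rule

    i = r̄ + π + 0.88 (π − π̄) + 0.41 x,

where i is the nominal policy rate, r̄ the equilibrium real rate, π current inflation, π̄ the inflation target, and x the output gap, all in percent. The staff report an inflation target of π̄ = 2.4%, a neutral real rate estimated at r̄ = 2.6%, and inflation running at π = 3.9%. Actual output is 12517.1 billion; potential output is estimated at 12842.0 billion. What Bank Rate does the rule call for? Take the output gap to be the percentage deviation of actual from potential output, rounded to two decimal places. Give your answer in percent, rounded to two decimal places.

6.78%

Output gap = 100 × (12517.1 − 12842.0) / 12842.0 = -2.53%.
i = 2.60 + 3.90 + 0.88 × (3.90 − 2.40) + 0.41 × (-2.53)
   = 2.60 + 3.9 + 1.32 − 1.0373 = 6.78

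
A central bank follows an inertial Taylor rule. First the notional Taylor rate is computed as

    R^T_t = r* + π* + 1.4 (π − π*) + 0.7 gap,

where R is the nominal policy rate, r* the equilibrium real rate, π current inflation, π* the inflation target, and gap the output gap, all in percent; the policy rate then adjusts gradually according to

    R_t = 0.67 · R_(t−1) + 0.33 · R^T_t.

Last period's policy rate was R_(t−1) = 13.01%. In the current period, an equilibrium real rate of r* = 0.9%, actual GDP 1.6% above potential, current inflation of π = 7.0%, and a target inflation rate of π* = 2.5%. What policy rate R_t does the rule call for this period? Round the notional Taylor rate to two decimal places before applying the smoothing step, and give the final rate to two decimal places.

Output 1.6% above potential → gap = 1.6.
R^T_t = 0.9 + 2.5 + 1.4 × (7.0 − 2.5) + 0.7 × 1.6
   = 0.9 + 2.5 + 6.3 + 1.12 = 10.82
R_t = 0.67 × 13.01 + 0.33 × 10.82 = 8.7167 + 3.5706 = 12.29

12.29%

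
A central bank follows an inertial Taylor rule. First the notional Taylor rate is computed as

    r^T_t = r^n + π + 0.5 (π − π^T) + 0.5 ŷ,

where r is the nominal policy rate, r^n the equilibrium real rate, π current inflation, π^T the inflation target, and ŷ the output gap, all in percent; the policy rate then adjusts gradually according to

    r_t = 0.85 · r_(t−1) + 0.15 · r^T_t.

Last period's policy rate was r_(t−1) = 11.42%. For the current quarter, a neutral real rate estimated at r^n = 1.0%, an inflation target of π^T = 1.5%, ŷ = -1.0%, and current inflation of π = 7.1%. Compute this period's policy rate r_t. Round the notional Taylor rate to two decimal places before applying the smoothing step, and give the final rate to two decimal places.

11.27%

r^T_t = 1.0 + 7.1 + 0.5 × (7.1 − 1.5) + 0.5 × (-1.0)
   = 1.0 + 7.1 + 2.8 − 0.5 = 10.40
r_t = 0.85 × 11.42 + 0.15 × 10.40 = 9.707 + 1.56 = 11.27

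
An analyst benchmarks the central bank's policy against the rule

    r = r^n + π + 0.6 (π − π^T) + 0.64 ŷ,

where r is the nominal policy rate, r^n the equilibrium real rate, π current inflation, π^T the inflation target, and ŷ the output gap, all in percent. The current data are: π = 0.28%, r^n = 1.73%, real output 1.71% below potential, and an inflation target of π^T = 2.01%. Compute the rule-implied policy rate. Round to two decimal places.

Output 1.71% below potential → ŷ = -1.71.
r = 1.73 + 0.28 + 0.6 × (0.28 − 2.01) + 0.64 × (-1.71)
   = 1.73 + 0.28 − 1.038 − 1.0944 = -0.12

-0.12%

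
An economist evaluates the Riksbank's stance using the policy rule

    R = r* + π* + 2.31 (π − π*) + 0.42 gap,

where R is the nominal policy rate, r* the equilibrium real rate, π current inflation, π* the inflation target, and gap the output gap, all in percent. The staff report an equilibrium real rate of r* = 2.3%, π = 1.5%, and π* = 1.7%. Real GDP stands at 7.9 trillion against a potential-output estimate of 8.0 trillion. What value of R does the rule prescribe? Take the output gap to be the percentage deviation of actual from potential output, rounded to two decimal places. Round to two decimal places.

3.01%

Output gap = 100 × (7.9 − 8.0) / 8.0 = -1.25%.
R = 2.30 + 1.70 + 2.31 × (1.50 − 1.70) + 0.42 × (-1.25)
   = 2.30 + 1.7 − 0.462 − 0.525 = 3.01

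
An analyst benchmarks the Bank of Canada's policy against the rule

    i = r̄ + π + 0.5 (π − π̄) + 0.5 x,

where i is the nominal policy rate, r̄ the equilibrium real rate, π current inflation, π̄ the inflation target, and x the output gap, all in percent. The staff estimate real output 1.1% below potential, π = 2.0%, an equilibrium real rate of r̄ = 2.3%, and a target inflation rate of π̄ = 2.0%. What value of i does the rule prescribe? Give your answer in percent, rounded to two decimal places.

Output 1.1% below potential → x = -1.1.
i = 2.3 + 2.0 + 0.5 × (2.0 − 2.0) + 0.5 × (-1.1)
   = 2.3 + 2 + 0 − 0.55 = 3.75

3.75%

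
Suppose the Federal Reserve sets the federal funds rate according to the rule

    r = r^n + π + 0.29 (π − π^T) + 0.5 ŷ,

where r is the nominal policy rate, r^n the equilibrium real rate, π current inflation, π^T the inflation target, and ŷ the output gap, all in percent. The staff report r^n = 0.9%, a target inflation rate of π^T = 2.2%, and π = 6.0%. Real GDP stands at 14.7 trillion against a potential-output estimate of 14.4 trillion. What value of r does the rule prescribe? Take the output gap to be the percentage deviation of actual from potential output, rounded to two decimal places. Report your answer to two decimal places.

Output gap = 100 × (14.7 − 14.4) / 14.4 = 2.08%.
r = 0.90 + 6.00 + 0.29 × (6.00 − 2.20) + 0.5 × 2.08
   = 0.90 + 6 + 1.102 + 1.04 = 9.04

9.04%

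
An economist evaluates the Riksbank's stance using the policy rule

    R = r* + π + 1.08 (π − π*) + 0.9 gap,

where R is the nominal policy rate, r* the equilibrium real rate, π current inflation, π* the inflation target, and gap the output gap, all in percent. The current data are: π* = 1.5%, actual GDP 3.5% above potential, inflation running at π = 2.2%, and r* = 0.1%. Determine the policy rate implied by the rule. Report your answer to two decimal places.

6.21%

Output 3.5% above potential → gap = 3.5.
R = 0.1 + 2.2 + 1.08 × (2.2 − 1.5) + 0.9 × 3.5
   = 0.1 + 2.2 + 0.756 + 3.15 = 6.21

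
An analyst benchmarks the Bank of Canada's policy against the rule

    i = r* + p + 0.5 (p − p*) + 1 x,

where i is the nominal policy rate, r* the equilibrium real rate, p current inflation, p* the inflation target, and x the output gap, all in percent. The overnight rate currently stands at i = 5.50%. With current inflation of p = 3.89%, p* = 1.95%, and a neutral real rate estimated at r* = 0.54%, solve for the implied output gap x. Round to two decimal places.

0.10%

1 x = 5.50 − 0.54 − 3.89 − 0.5 × (3.89 − 1.95) = 0.1
x = 0.1 / 1 = 0.10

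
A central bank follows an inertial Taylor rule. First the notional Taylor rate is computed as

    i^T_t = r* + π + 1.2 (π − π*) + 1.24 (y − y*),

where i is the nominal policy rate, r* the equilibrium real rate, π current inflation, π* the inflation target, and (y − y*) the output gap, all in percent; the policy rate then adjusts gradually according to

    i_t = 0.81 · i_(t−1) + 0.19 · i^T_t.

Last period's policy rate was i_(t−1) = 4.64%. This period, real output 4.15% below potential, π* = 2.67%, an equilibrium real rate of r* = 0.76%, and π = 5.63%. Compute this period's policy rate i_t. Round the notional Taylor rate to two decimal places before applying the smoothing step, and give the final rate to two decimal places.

4.67%

Output 4.15% below potential → (y − y*) = -4.15.
i^T_t = 0.76 + 5.63 + 1.2 × (5.63 − 2.67) + 1.24 × (-4.15)
   = 0.76 + 5.63 + 3.552 − 5.146 = 4.80
i_t = 0.81 × 4.64 + 0.19 × 4.80 = 3.7584 + 0.912 = 4.67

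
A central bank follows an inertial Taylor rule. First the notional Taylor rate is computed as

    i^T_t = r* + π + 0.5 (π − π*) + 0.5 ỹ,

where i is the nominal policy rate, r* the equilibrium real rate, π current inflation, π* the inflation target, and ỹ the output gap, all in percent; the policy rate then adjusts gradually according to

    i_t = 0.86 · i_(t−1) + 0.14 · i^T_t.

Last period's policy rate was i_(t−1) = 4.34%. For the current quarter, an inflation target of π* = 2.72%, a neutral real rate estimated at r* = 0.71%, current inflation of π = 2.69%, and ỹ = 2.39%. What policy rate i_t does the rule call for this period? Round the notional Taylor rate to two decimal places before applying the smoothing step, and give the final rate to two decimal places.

i^T_t = 0.71 + 2.69 + 0.5 × (2.69 − 2.72) + 0.5 × 2.39
   = 0.71 + 2.69 − 0.015 + 1.195 = 4.58
i_t = 0.86 × 4.34 + 0.14 × 4.58 = 3.7324 + 0.6412 = 4.37

4.37%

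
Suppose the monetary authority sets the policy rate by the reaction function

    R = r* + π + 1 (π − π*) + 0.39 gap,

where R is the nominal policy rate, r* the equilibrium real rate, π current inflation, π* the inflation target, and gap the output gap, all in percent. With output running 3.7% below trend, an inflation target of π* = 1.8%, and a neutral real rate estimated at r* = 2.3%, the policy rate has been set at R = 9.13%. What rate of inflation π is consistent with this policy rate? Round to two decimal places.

Output 3.7% below potential → gap = -3.7.
Collecting π: R = r* + (1 + 1) π − 1 π* + 0.39 gap
2 π = 9.13 − 2.3 + 1 × 1.8 − 0.39 × (-3.7) = 10.073
π = 10.073 / 2 = 5.04

5.04%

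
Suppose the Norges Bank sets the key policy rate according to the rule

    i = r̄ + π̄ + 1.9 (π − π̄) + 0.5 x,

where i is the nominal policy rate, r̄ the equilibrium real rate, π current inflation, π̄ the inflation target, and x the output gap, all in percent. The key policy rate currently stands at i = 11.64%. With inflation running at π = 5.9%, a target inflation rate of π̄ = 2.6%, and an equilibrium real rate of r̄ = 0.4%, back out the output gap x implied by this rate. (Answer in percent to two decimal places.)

4.74%

0.5 x = 11.64 − 0.4 − 2.6 − 1.9 × (5.9 − 2.6) = 2.37
x = 2.37 / 0.5 = 4.74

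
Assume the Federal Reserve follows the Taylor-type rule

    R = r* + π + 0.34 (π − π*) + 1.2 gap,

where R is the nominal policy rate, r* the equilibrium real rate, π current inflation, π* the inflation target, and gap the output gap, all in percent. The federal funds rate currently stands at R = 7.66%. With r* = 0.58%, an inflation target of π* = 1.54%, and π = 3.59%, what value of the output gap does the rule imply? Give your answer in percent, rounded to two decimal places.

1.2 gap = 7.66 − 0.58 − 3.59 − 0.34 × (3.59 − 1.54) = 2.793
gap = 2.793 / 1.2 = 2.33

2.33%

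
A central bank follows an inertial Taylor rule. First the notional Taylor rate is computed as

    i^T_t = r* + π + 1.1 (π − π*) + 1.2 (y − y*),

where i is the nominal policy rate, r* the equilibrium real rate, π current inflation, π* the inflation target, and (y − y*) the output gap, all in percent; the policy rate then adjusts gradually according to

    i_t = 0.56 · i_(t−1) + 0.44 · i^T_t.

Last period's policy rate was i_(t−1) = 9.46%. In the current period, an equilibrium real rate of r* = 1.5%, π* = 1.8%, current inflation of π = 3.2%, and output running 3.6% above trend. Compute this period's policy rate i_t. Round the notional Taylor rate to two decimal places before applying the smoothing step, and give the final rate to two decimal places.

9.94%

Output 3.6% above potential → (y − y*) = 3.6.
i^T_t = 1.5 + 3.2 + 1.1 × (3.2 − 1.8) + 1.2 × 3.6
   = 1.5 + 3.2 + 1.54 + 4.32 = 10.56
i_t = 0.56 × 9.46 + 0.44 × 10.56 = 5.2976 + 4.6464 = 9.94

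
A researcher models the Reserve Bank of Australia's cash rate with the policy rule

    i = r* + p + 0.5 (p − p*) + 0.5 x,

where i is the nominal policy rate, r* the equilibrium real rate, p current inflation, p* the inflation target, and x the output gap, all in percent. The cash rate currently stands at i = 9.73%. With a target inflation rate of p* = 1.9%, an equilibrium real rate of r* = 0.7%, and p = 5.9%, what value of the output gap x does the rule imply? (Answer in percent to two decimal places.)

0.5 x = 9.73 − 0.7 − 5.9 − 0.5 × (5.9 − 1.9) = 1.13
x = 1.13 / 0.5 = 2.26

2.26%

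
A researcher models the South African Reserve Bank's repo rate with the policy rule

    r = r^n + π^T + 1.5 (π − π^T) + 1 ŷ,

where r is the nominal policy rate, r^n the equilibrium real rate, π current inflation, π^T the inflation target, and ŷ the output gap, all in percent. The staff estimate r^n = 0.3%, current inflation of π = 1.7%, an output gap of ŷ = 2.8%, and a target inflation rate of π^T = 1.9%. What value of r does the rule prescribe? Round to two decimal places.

4.70%

r = 0.3 + 1.9 + 1.5 × (1.7 − 1.9) + 1 × 2.8
   = 0.3 + 1.9 − 0.3 + 2.8 = 4.70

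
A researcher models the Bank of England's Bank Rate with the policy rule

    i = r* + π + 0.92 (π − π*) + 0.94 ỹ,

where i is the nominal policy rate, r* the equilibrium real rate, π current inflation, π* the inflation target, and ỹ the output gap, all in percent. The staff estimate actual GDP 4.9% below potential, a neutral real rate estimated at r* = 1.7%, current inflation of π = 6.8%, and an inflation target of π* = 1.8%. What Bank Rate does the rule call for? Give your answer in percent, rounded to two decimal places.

8.49%

Output 4.9% below potential → ỹ = -4.9.
i = 1.7 + 6.8 + 0.92 × (6.8 − 1.8) + 0.94 × (-4.9)
   = 1.7 + 6.8 + 4.6 − 4.606 = 8.49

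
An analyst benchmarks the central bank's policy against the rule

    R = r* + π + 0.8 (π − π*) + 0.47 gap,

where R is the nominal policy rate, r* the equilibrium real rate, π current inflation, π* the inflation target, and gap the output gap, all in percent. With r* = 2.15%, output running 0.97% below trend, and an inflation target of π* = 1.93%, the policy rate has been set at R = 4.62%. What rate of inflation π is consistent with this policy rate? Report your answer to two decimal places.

Output 0.97% below potential → gap = -0.97.
Collecting π: R = r* + (1 + 0.8) π − 0.8 π* + 0.47 gap
1.8 π = 4.62 − 2.15 + 0.8 × 1.93 − 0.47 × (-0.97) = 4.4699
π = 4.4699 / 1.8 = 2.48

2.48%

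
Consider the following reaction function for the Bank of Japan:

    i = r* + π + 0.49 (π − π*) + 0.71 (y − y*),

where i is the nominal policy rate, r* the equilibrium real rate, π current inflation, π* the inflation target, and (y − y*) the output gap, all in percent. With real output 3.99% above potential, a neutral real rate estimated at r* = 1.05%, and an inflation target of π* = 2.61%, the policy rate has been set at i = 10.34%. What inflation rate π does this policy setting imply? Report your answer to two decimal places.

5.19%

Output 3.99% above potential → (y − y*) = 3.99.
Collecting π: i = r* + (1 + 0.49) π − 0.49 π* + 0.71 (y − y*)
1.49 π = 10.34 − 1.05 + 0.49 × 2.61 − 0.71 × 3.99 = 7.736
π = 7.736 / 1.49 = 5.19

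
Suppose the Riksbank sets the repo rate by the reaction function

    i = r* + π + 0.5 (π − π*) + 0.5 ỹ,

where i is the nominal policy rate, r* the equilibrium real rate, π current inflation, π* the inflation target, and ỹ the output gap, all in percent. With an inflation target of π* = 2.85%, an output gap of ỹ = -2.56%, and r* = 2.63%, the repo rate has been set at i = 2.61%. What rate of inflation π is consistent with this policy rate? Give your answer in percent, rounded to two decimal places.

1.79%

Collecting π: i = r* + (1 + 0.5) π − 0.5 π* + 0.5 ỹ
1.5 π = 2.61 − 2.63 + 0.5 × 2.85 − 0.5 × (-2.56) = 2.685
π = 2.685 / 1.5 = 1.79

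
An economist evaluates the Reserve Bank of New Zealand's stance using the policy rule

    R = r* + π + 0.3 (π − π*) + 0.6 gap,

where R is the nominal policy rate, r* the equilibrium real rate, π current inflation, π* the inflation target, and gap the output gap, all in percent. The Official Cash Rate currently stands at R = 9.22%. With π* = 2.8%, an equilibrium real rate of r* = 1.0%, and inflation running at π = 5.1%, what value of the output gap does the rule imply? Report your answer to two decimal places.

0.6 gap = 9.22 − 1.0 − 5.1 − 0.3 × (5.1 − 2.8) = 2.43
gap = 2.43 / 0.6 = 4.05

4.05%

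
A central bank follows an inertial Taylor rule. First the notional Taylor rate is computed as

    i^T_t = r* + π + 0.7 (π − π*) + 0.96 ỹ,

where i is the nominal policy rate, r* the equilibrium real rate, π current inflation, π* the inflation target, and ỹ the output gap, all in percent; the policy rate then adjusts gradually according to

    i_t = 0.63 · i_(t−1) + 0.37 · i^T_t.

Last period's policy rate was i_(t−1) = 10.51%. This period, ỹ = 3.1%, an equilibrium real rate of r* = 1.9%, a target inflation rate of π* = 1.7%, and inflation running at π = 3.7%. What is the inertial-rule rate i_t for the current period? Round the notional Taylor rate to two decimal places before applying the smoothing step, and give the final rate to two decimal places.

10.31%

i^T_t = 1.9 + 3.7 + 0.7 × (3.7 − 1.7) + 0.96 × 3.1
   = 1.9 + 3.7 + 1.4 + 2.976 = 9.98
i_t = 0.63 × 10.51 + 0.37 × 9.98 = 6.6213 + 3.6926 = 10.31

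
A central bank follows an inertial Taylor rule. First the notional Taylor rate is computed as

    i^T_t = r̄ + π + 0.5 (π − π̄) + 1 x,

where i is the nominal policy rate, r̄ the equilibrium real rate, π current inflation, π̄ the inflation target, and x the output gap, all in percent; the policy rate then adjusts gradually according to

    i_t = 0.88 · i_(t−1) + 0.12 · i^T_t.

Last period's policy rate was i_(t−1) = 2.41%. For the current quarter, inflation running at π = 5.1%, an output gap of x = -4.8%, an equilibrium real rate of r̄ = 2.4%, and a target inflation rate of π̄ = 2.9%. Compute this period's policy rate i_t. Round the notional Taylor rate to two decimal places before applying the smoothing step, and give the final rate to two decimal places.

2.58%

i^T_t = 2.4 + 5.1 + 0.5 × (5.1 − 2.9) + 1 × (-4.8)
   = 2.4 + 5.1 + 1.1 − 4.8 = 3.80
i_t = 0.88 × 2.41 + 0.12 × 3.80 = 2.1208 + 0.456 = 2.58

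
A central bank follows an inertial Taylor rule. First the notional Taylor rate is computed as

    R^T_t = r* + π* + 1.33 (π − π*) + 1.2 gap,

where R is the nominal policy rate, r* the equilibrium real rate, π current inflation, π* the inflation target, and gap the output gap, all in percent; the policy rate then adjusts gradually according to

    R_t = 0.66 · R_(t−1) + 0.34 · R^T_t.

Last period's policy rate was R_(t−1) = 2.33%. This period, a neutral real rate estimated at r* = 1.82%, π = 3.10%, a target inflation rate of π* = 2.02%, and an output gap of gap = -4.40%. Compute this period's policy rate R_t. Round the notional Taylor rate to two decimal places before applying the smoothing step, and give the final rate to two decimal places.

R^T_t = 1.82 + 2.02 + 1.33 × (3.10 − 2.02) + 1.2 × (-4.40)
   = 1.82 + 2.02 + 1.4364 − 5.28 = 0.00
R_t = 0.66 × 2.33 + 0.34 × 0.00 = 1.5378 + 0 = 1.54

1.54%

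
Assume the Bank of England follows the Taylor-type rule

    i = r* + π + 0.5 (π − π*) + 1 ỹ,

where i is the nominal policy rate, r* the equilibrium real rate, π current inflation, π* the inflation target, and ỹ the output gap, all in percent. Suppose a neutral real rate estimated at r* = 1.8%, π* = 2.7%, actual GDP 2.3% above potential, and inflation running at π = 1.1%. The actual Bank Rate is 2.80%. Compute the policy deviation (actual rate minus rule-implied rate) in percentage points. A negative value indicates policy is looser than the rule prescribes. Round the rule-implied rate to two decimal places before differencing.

Output 2.3% above potential → ỹ = 2.3.
i = 1.8 + 1.1 + 0.5 × (1.1 − 2.7) + 1 × 2.3
   = 1.8 + 1.1 − 0.8 + 2.3 = 4.40
Deviation = 2.80 − 4.40 = -1.60 pp.

-1.60 pp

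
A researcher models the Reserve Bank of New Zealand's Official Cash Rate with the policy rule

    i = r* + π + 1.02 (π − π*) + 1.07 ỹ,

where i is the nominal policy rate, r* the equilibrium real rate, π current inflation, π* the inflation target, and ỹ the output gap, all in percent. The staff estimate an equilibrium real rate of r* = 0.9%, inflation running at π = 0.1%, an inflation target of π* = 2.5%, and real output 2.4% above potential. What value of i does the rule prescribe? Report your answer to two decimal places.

Output 2.4% above potential → ỹ = 2.4.
i = 0.9 + 0.1 + 1.02 × (0.1 − 2.5) + 1.07 × 2.4
   = 0.9 + 0.1 − 2.448 + 2.568 = 1.12

1.12%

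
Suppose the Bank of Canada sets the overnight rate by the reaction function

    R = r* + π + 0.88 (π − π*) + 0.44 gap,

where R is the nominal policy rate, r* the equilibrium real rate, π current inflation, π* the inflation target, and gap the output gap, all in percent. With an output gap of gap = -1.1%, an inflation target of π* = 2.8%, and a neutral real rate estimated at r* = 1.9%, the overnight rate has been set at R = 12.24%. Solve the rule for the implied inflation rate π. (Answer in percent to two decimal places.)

7.07%

Collecting π: R = r* + (1 + 0.88) π − 0.88 π* + 0.44 gap
1.88 π = 12.24 − 1.9 + 0.88 × 2.8 − 0.44 × (-1.1) = 13.288
π = 13.288 / 1.88 = 7.07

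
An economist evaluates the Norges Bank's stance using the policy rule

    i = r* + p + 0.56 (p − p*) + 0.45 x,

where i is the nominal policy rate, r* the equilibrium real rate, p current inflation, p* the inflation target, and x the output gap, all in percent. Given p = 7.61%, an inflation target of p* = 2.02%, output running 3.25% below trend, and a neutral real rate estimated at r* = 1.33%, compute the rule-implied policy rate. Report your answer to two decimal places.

Output 3.25% below potential → x = -3.25.
i = 1.33 + 7.61 + 0.56 × (7.61 − 2.02) + 0.45 × (-3.25)
   = 1.33 + 7.61 + 3.1304 − 1.4625 = 10.61

10.61%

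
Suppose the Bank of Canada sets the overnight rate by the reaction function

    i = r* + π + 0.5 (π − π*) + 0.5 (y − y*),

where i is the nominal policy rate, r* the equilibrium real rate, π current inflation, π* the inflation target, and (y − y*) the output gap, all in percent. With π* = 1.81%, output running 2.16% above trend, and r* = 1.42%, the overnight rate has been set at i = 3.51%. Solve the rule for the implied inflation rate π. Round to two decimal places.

Output 2.16% above potential → (y − y*) = 2.16.
Collecting π: i = r* + (1 + 0.5) π − 0.5 π* + 0.5 (y − y*)
1.5 π = 3.51 − 1.42 + 0.5 × 1.81 − 0.5 × 2.16 = 1.915
π = 1.915 / 1.5 = 1.28

1.28%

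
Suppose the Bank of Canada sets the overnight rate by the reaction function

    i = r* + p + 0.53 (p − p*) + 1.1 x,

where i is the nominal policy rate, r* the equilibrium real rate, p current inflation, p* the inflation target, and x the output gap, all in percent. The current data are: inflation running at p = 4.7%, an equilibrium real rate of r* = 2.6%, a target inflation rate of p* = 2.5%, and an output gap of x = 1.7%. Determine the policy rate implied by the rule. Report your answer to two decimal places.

i = 2.6 + 4.7 + 0.53 × (4.7 − 2.5) + 1.1 × 1.7
   = 2.6 + 4.7 + 1.166 + 1.87 = 10.34

10.34%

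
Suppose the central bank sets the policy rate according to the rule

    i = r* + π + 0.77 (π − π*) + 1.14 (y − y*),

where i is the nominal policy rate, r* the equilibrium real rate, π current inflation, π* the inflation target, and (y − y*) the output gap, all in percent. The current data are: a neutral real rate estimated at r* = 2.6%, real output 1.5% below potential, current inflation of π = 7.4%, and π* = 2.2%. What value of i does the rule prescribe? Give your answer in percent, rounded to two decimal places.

Output 1.5% below potential → (y − y*) = -1.5.
i = 2.6 + 7.4 + 0.77 × (7.4 − 2.2) + 1.14 × (-1.5)
   = 2.6 + 7.4 + 4.004 − 1.71 = 12.29

12.29%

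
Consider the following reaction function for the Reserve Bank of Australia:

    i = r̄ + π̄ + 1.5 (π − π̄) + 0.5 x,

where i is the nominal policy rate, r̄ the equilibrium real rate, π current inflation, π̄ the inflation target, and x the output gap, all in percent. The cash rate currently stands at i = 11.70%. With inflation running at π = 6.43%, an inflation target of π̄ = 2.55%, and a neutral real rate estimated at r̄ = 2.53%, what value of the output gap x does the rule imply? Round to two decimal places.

1.60%

0.5 x = 11.70 − 2.53 − 2.55 − 1.5 × (6.43 − 2.55) = 0.8
x = 0.8 / 0.5 = 1.60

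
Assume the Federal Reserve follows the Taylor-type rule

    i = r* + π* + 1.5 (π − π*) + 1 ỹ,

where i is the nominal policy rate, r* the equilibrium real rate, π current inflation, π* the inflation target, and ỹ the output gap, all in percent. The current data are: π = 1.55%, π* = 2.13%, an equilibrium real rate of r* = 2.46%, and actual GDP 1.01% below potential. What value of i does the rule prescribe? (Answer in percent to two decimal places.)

Output 1.01% below potential → ỹ = -1.01.
i = 2.46 + 2.13 + 1.5 × (1.55 − 2.13) + 1 × (-1.01)
   = 2.46 + 2.13 − 0.87 − 1.01 = 2.71

2.71%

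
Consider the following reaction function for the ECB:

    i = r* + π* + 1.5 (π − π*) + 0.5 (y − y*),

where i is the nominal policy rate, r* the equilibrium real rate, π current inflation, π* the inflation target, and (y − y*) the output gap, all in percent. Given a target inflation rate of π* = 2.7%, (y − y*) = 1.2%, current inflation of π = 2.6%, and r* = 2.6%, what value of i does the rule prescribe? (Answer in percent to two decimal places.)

5.75%

i = 2.6 + 2.7 + 1.5 × (2.6 − 2.7) + 0.5 × 1.2
   = 2.6 + 2.7 − 0.15 + 0.6 = 5.75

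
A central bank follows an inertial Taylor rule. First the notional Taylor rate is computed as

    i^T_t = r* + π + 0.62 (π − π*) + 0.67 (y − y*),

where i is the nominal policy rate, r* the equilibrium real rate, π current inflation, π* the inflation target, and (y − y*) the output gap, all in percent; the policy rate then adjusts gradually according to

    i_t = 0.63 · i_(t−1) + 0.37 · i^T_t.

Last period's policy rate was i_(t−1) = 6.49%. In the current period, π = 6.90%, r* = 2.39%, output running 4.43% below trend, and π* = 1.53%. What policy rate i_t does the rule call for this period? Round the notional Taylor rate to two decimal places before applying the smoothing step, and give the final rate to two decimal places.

Output 4.43% below potential → (y − y*) = -4.43.
i^T_t = 2.39 + 6.90 + 0.62 × (6.90 − 1.53) + 0.67 × (-4.43)
   = 2.39 + 6.9 + 3.3294 − 2.9681 = 9.65
i_t = 0.63 × 6.49 + 0.37 × 9.65 = 4.0887 + 3.5705 = 7.66

7.66%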